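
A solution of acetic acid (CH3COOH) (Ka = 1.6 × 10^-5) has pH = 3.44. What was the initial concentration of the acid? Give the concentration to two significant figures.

C₀ = 8.6 × 10^-3 M

[H+] = 10^(-3.44) = 3.63 × 10^-4 M = x
Ka = x²/(C₀ − x) ⇒ C₀ = x + x²/Ka
C₀ = 3.63 × 10^-4 + (3.63 × 10^-4)²/(1.6 × 10^-5) = 8.60 × 10^-3 M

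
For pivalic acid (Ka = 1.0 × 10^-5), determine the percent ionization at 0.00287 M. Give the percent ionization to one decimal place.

5.7%

(CH3)3CCOOH ⇌ (CH3)3CCOO- + H+; let x = [H+] at equilibrium.
Solve x² + 1e-05x − 2.87e-08 = 0 → x = 1.64 × 10^-4 M
Fraction ionized = 1.64 × 10^-4 / 0.00287 = 0.0571 → 5.7%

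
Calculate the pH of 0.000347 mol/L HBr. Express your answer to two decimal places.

pH = 3.46

HBr is a strong acid and dissociates completely, so [H+] = 0.000347 M.
pH = -log(0.000347) = 3.46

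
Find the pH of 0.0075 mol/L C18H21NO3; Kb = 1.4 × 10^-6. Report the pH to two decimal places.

pH = 10.01

C18H21NO3 + H2O ⇌ C18H22NO3+ + OH-
From the ICE table, Kb = x²/(0.0075 − x) = 1.4 × 10^-6.
Assume x ≪ 0.0075: x ≈ √(1.4 × 10^-6 × 0.0075) = 1.02 × 10^-4 M
pOH = 3.99, so pH = 14.00 − pOH = 10.01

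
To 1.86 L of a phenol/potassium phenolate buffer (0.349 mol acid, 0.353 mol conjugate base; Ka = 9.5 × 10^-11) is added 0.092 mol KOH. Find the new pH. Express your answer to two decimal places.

OH- converts C6H5OH to C6H5O-: C6H5OH → 0.257 mol, C6H5O- → 0.445 mol.
pKa = −log(9.5 × 10^-11) = 10.022
Henderson–Hasselbalch with mole ratio 0.445/0.257: pH = 10.022 + (+0.238)

pH = 10.26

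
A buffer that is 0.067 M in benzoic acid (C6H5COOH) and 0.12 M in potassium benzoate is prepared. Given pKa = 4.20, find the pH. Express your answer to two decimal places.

pH = 4.45

Using pH = pKa + log([base]/[acid]) with [base]/[acid] = 0.12/0.067:
pH = 4.20 + (+0.253) = 4.45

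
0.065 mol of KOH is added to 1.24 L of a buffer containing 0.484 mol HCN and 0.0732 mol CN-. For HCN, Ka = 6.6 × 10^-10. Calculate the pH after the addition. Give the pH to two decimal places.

pH = 8.70

OH- converts HCN to CN-: HCN → 0.419 mol, CN- → 0.138 mol.
pKa = −log(6.6 × 10^-10) = 9.180
pH = pKa + log([A⁻]/[HA]) = 9.180 + log(0.138/0.419) = 9.180 -0.482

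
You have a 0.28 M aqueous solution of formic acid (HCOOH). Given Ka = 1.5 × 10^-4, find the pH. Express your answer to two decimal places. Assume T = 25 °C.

pH = 2.19

HCOOH ⇌ HCOO- + H+
Ka = [H+]²/(0.28 − [H+]) = 1.5 × 10^-4
Assume [H+] ≪ 0.28: [H+] ≈ √(1.5 × 10^-4 × 0.28) = 6.48 × 10^-3 M
Check: 2.3% ionized — well under 5%, approximation valid.
pH = −log(6.48 × 10^-3) = 2.19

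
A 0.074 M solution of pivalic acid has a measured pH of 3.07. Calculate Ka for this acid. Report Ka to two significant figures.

Ka = 9.9 × 10^-6

[H+] = 10^(-3.07) = 8.51 × 10^-4 M
At equilibrium [HA] = 0.074 − 8.51 × 10^-4 = 7.31 × 10^-2 M
Ka = [H+][A-]/[HA] = (8.51 × 10^-4)² / 7.31 × 10^-2 = 9.9 × 10^-6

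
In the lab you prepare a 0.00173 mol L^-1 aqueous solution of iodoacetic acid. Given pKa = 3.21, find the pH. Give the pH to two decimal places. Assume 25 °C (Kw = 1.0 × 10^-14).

ICH2COOH ⇌ ICH2COO- + H+
Ka = 10^(−3.21) = 6.17 × 10^-4
Ka = x²/(0.00173 − x) = 6.17 × 10^-4
Here C₀/Ka ≈ 2.8, so the small-x approximation fails. Use the quadratic:
x = [−0.000617 + √(0.000617² + 4.27e-06)]/2 = 7.70 × 10^-4 M
pH = −log[H+] = −log(7.70 × 10^-4) = 3.11

pH = 3.11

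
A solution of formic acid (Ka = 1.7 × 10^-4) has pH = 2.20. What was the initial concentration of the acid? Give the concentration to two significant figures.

C₀ = 2.4 × 10^-1 M

[H+] = 10^(-2.20) = 6.31 × 10^-3 M = x
Ka = x²/(C₀ − x) ⇒ C₀ = x + x²/Ka
C₀ = 6.31 × 10^-3 + (6.31 × 10^-3)²/(1.7 × 10^-4) = 2.41 × 10^-1 M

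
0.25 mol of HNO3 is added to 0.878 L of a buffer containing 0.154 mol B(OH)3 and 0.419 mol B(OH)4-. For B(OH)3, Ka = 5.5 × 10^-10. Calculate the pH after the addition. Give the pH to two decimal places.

Added H+ converts B(OH)4- to B(OH)3: B(OH)3 → 0.404 mol, B(OH)4- → 0.169 mol.
pKa = −log(5.5 × 10^-10) = 9.260
Henderson–Hasselbalch with mole ratio 0.169/0.404: pH = 9.260 + (-0.378)

pH = 8.88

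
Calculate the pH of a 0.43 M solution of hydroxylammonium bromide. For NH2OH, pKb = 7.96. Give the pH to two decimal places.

pH = 3.20

NH3OH+ is the conjugate acid of the weak base NH2OH.
Kb = 10^(−7.96) = 1.10 × 10^-8
Ka = Kw/Kb = 1.0×10^-14 / 1.10 × 10^-8 = 9.09 × 10^-7
Ka = [H+]²/(0.43 − [H+]) = 9.09 × 10^-7
Neglecting [H+] in the denominator: [H+] = √(9.09 × 10^-7 × 0.43) = 6.25 × 10^-4 M
Check: 0.15% ionized — well under 5%, approximation valid.
pH = −log[H+] = −log(6.25 × 10^-4) = 3.20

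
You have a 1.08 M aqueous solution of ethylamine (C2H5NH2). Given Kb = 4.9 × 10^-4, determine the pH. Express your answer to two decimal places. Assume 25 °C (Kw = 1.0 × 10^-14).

pH = 12.36

C2H5NH2 + H2O ⇌ C2H5NH3+ + OH-
Let x = [OH-] at equilibrium. Kb = x²/(1.08 − x).
Since Kb ≪ C₀, x ≈ √(Kb·C₀) = 2.30 × 10^-2 M.
(x/C₀ = 2.1% < 5%, so the approximation holds.)
pOH = −log(2.30 × 10^-2) = 1.64; pH = 14.00 − 1.64 = 12.36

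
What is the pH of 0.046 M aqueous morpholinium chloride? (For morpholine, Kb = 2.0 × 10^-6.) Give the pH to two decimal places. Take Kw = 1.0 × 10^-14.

pH = 4.82

C4H8ONH2+ is the conjugate acid of the weak base C4H8ONH.
Ka = Kw/Kb = 1.0×10^-14 / 2.0 × 10^-6 = 5.00 × 10^-9
Ka = x²/(0.046 − x) = 5.00 × 10^-9
Assume x ≪ 0.046: x ≈ √(5.00 × 10^-9 × 0.046) = 1.52 × 10^-5 M
pH = −log[H+] = −log(1.52 × 10^-5) = 4.82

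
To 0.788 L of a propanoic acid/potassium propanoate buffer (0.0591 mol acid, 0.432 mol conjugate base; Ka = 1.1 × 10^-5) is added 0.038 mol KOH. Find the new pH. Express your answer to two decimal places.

After neutralization: n(CH3CH2COOH) = 0.0211 mol, n(CH3CH2COO-) = 0.47 mol.
pKa = −log(1.1 × 10^-5) = 4.959
pH = pKa + log([A⁻]/[HA]) = 4.959 + log(0.47/0.0211) = 4.959 +1.348

pH = 6.31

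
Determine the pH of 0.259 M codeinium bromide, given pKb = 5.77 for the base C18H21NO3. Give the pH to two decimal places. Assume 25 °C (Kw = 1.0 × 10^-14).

C18H22NO3+ is the conjugate acid of the weak base C18H21NO3.
Kb = 10^(−5.77) = 1.70 × 10^-6
Ka = Kw/Kb = 1.0×10^-14 / 1.70 × 10^-6 = 5.88 × 10^-9
Let x = [H+] at equilibrium. Ka = x²/(0.259 − x).
Since Ka ≪ C₀, x ≈ √(Ka·C₀) = 3.90 × 10^-5 M.
(x/C₀ = 0.015% < 5%, so the approximation holds.)
pH = −log(3.90 × 10^-5) = 4.41

pH = 4.41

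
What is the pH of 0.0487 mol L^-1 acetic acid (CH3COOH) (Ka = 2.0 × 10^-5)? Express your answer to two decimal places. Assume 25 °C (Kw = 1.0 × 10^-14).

CH3COOH ⇌ CH3COO- + H+
Let x = [H+] at equilibrium. Ka = x²/(0.0487 − x).
Assume x ≪ 0.0487: x ≈ √(2.0 × 10^-5 × 0.0487) = 9.87 × 10^-4 M
(x/C₀ = 2% < 5%, so the approximation holds.)
pH = −log[H+] = −log(9.87 × 10^-4) = 3.01

pH = 3.01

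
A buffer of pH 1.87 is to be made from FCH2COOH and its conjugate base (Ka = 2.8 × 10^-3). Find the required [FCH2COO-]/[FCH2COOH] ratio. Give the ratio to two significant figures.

pKa = -log(2.8 × 10^-3) = 2.553
pH = pKa + log(r) ⇒ log(r) = 1.87 − 2.553 = -0.683
r = [FCH2COO-]/[FCH2COOH] = 10^(-0.683) = 0.207

ratio = 0.21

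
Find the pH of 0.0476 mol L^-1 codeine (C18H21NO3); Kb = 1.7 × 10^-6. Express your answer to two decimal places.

C18H21NO3 + H2O ⇌ C18H22NO3+ + OH-
Let x = [OH-] at equilibrium. Kb = x²/(0.0476 − x).
Since Kb ≪ C₀, x ≈ √(Kb·C₀) = 2.84 × 10^-4 M.
(x/C₀ = 0.6% < 5%, so the approximation holds.)
pOH = 3.55, so pH = 14.00 − pOH = 10.45

pH = 10.45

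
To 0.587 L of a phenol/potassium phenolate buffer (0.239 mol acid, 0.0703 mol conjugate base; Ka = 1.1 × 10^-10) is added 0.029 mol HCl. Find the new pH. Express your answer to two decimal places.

Added H+ converts C6H5O- to C6H5OH: C6H5OH → 0.268 mol, C6H5O- → 0.0413 mol.
pKa = −log(1.1 × 10^-10) = 9.959
pH = pKa + log(n_C6H5O-/n_C6H5OH) = 9.959 + log(0.0413/0.268) = 9.959 + (-0.812)

pH = 9.15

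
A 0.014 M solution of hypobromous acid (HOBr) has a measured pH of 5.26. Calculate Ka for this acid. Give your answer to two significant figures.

[H+] = 10^(-5.26) = 5.50 × 10^-6 M
At equilibrium [HA] = 0.014 − 5.50 × 10^-6 = 1.40 × 10^-2 M
Ka = [H+][A-]/[HA] = (5.50 × 10^-6)² / 1.40 × 10^-2 = 2.2 × 10^-9

Ka = 2.2 × 10^-9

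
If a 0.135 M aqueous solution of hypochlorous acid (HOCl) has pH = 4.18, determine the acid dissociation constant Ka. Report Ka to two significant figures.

Ka = 3.2 × 10^-8

[H+] = 10^(-4.18) = 6.61 × 10^-5 M
At equilibrium [HA] = 0.135 − 6.61 × 10^-5 = 1.35 × 10^-1 M
Ka = [H+][A-]/[HA] = (6.61 × 10^-5)² / 1.35 × 10^-1 = 3.2 × 10^-8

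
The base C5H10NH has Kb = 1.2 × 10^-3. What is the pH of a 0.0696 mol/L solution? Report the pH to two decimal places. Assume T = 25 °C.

pH = 11.93

C5H10NH + H2O ⇌ C5H10NH2+ + OH-
Kb = x²/(0.0696 − x) = 1.2 × 10^-3
Here C₀/Kb ≈ 58, so the small-x approximation fails. Use the quadratic:
x = [−0.0012 + √(0.0012² + 0.000334)]/2 = 8.56 × 10^-3 M
pOH = 2.07, so pH = 14.00 − pOH = 11.93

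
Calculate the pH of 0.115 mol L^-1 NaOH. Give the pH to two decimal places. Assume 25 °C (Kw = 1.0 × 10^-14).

pH = 13.06

NaOH is a strong base; [OH-] = 0.115 M.
pOH = -log(0.115) = 0.94
pH = 14.00 - 0.94 = 13.06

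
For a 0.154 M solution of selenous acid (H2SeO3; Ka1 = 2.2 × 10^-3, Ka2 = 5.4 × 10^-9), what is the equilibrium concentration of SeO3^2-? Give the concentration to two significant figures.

First ionization gives [H+] ≈ [HSeO3-] = 1.73 × 10^-2 M.
Second step: Ka2 = [H+][SeO3^2-]/[HSeO3-] ≈ [SeO3^2-] (since [H+] ≈ [HSeO3-]).
So [SeO3^2-] ≈ Ka2.

5.4 × 10^-9 M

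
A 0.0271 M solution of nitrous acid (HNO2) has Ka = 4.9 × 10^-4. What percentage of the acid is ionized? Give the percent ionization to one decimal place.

12.6%

HNO2 ⇌ NO2- + H+; let x = [H+] at equilibrium.
Ka = x²/(C₀ − x); solving the quadratic gives x = 3.41 × 10^-3 M.
% ionization = x/C₀ × 100% = 3.41 × 10^-3/0.0271 × 100% = 12.6%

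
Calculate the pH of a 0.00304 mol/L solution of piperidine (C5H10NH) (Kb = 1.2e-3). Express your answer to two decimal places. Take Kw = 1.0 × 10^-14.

pH = 11.15

C5H10NH + H2O ⇌ C5H10NH2+ + OH-
From the ICE table, Kb = [OH-]²/(0.00304 − [OH-]) = 1.2 × 10^-3.
The 5% rule fails; solving [OH-]² + Kb·[OH-] − Kb·C₀ = 0 exactly:
[OH-] = (−Kb + √(Kb² + 4·Kb·C₀))/2 = 1.40 × 10^-3 M
pOH = 2.85, so pH = 14.00 − pOH = 11.15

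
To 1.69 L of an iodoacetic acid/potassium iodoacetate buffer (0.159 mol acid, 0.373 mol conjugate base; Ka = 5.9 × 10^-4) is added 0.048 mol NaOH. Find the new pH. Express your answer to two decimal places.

pH = 3.81

OH- converts ICH2COOH to ICH2COO-: ICH2COOH → 0.111 mol, ICH2COO- → 0.421 mol.
pKa = −log(5.9 × 10^-4) = 3.229
Henderson–Hasselbalch with mole ratio 0.421/0.111: pH = 3.229 + (+0.579)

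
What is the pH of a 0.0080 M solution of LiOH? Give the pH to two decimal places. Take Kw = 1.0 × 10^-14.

LiOH is a strong base; [OH-] = 0.008 M.
pOH = -log(0.008) = 2.10
pH = 14.00 - 2.10 = 11.90

pH = 11.90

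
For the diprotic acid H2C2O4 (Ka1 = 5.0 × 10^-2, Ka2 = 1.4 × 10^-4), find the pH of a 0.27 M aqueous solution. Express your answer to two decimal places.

Ka1 ≫ Ka2, so treat the first dissociation as the only significant source of H+.
Ka1 = x²/(0.27 − x) = 5.0 × 10^-2
Solving the quadratic: x = (−Ka1 + √(Ka1² + 4·Ka1·C₀))/2 = 9.38 × 10^-2 M
pH = −log(9.38 × 10^-2) = 1.03

pH = 1.03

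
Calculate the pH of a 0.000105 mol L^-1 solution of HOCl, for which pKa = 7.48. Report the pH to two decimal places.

HOCl ⇌ OCl- + H+
Ka = 10^(−7.48) = 3.31 × 10^-8
From the ICE table, Ka = [H+]²/(0.000105 − [H+]) = 3.31 × 10^-8.
Assume [H+] ≪ 0.000105: [H+] ≈ √(3.31 × 10^-8 × 0.000105) = 1.86 × 10^-6 M
([H+]/C₀ = 1.8% < 5%, so the approximation holds.)
pH = −log(1.86 × 10^-6) = 5.73

pH = 5.73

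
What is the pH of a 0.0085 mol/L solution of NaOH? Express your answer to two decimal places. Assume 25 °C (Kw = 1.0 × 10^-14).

NaOH is a strong base; [OH-] = 0.0085 M.
pOH = -log(0.0085) = 2.07
pH = 14.00 - 2.07 = 11.93

pH = 11.93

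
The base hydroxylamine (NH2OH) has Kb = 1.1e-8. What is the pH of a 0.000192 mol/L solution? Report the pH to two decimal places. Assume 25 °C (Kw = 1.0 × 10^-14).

pH = 8.16

NH2OH + H2O ⇌ NH3OH+ + OH-
Let x = [OH-] at equilibrium. Kb = x²/(0.000192 − x).
Since Kb ≪ C₀, x ≈ √(Kb·C₀) = 1.45 × 10^-6 M.
(x/C₀ = 0.76% < 5%, so the approximation holds.)
pOH = 5.84, so pH = 14.00 − pOH = 8.16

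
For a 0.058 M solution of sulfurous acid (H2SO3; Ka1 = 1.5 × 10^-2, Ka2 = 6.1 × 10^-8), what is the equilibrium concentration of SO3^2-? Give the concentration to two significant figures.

6.1 × 10^-8 M

First ionization gives [H+] ≈ [HSO3-] = 2.29 × 10^-2 M.
Second step: Ka2 = [H+][SO3^2-]/[HSO3-] ≈ [SO3^2-] (since [H+] ≈ [HSO3-]).
So [SO3^2-] ≈ Ka2.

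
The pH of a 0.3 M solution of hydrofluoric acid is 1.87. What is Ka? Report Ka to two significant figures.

Ka = 6.4 × 10^-4

[H+] = 10^(-1.87) = 1.35 × 10^-2 M
At equilibrium [HA] = 0.3 − 1.35 × 10^-2 = 2.86 × 10^-1 M
Ka = [H+][A-]/[HA] = (1.35 × 10^-2)² / 2.86 × 10^-1 = 6.4 × 10^-4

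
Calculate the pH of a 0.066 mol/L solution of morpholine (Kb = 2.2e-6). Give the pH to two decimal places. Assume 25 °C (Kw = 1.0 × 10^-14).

pH = 10.58

C4H8ONH + H2O ⇌ C4H8ONH2+ + OH-
Kb = x²/(0.066 − x) = 2.2 × 10^-6
Assume x ≪ 0.066: x ≈ √(2.2 × 10^-6 × 0.066) = 3.81 × 10^-4 M
pOH = 3.42, so pH = 14.00 − pOH = 10.58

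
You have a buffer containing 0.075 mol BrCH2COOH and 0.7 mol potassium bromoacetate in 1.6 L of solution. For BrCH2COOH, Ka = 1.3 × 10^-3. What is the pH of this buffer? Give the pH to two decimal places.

pH = 3.86

pKa = −log(1.3 × 10^-3) = 2.886
Using pH = pKa + log([base]/[acid]) with [base]/[acid] = 0.7/0.075:
pH = 2.886 + (+0.970) = 3.86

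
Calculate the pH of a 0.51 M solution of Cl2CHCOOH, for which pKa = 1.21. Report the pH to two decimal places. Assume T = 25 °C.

pH = 0.83

Cl2CHCOOH ⇌ Cl2CHCOO- + H+
Ka = 10^(−1.21) = 6.17 × 10^-2
From the ICE table, Ka = [H+]²/(0.51 − [H+]) = 6.17 × 10^-2.
The 5% rule fails; solving [H+]² + Ka·[H+] − Ka·C₀ = 0 exactly:
[H+] = [−0.0617 + √(0.0617² + 0.126)]/2 = 1.49 × 10^-1 M
pH = −log(1.49 × 10^-1) = 0.83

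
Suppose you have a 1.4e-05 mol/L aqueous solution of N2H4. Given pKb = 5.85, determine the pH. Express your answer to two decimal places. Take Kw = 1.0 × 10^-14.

pH = 8.58

N2H4 + H2O ⇌ N2H5+ + OH-
Kb = 10^(−5.85) = 1.41 × 10^-6
Let x = [OH-] at equilibrium. Kb = x²/(1.4e-05 − x).
The 5% rule fails; solving x² + Kb·x − Kb·C₀ = 0 exactly:
x = (−Kb + √(Kb² + 4·Kb·C₀))/2 = 3.79 × 10^-6 M
pOH = 5.42, so pH = 14.00 − pOH = 8.58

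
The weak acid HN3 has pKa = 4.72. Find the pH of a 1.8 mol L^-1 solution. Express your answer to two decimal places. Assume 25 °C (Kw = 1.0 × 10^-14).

HN3 ⇌ N3- + H+
Ka = 10^(−4.72) = 1.91 × 10^-5
Let x = [H+] at equilibrium. Ka = x²/(1.8 − x).
Neglecting x in the denominator: x = √(1.91 × 10^-5 × 1.8) = 5.86 × 10^-3 M
(x/C₀ = 0.33% < 5%, so the approximation holds.)
pH = −log[H+] = −log(5.86 × 10^-3) = 2.23

pH = 2.23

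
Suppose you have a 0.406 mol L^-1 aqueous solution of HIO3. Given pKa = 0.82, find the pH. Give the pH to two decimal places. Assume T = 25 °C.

HIO3 ⇌ IO3- + H+
Ka = 10^(−0.82) = 1.51 × 10^-1
Ka = x²/(0.406 − x) = 1.51 × 10^-1
The 5% rule fails; solving x² + Ka·x − Ka·C₀ = 0 exactly:
x = [−0.151 + √(0.151² + 0.245)]/2 = 1.83 × 10^-1 M
pH = −log(1.83 × 10^-1) = 0.74

pH = 0.74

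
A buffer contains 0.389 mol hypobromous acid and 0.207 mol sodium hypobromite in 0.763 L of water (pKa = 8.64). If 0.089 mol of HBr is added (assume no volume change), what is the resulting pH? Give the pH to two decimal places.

After neutralization: n(HOBr) = 0.478 mol, n(OBr-) = 0.118 mol.
pH = pKa + log([A⁻]/[HA]) = 8.64 + log(0.118/0.478) = 8.64 -0.608

pH = 8.03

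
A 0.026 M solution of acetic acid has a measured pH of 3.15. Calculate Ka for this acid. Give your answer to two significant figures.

Ka = 2.0 × 10^-5

[H+] = 10^(-3.15) = 7.08 × 10^-4 M
At equilibrium [HA] = 0.026 − 7.08 × 10^-4 = 2.53 × 10^-2 M
Ka = [H+][A-]/[HA] = (7.08 × 10^-4)² / 2.53 × 10^-2 = 2.0 × 10^-5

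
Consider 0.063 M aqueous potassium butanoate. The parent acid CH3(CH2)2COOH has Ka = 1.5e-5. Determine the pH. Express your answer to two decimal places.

pH = 8.81

CH3(CH2)2COO- is the conjugate base of the weak acid CH3(CH2)2COOH.
Kb = Kw/Ka = 1.0×10^-14 / 1.5 × 10^-5 = 6.67 × 10^-10
Let x = [OH-] at equilibrium. Kb = x²/(0.063 − x).
Assume x ≪ 0.063: x ≈ √(6.67 × 10^-10 × 0.063) = 6.48 × 10^-6 M
(x/C₀ = 0.01% < 5%, so the approximation holds.)
pOH = −log(6.48 × 10^-6) = 5.19; pH = 14.00 − 5.19 = 8.81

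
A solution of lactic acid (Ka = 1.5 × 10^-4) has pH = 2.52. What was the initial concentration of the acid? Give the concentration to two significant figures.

[H+] = 10^(-2.52) = 3.02 × 10^-3 M = x
Ka = x²/(C₀ − x) ⇒ C₀ = x + x²/Ka
C₀ = 3.02 × 10^-3 + (3.02 × 10^-3)²/(1.5 × 10^-4) = 6.38 × 10^-2 M

C₀ = 6.4 × 10^-2 M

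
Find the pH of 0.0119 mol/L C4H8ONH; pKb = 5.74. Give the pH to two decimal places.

C4H8ONH + H2O ⇌ C4H8ONH2+ + OH-
Kb = 10^(−5.74) = 1.82 × 10^-6
Kb = [OH-]²/(0.0119 − [OH-]) = 1.82 × 10^-6
Assume [OH-] ≪ 0.0119: [OH-] ≈ √(1.82 × 10^-6 × 0.0119) = 1.47 × 10^-4 M
Check: 1.2% ionized — well under 5%, approximation valid.
pOH = 3.83, so pH = 14.00 − pOH = 10.17

pH = 10.17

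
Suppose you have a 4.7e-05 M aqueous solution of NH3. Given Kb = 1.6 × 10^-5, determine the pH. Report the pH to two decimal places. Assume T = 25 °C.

NH3 + H2O ⇌ NH4+ + OH-
Kb = x²/(4.7e-05 − x) = 1.6 × 10^-5
x is not negligible relative to C₀; solve x² + 1.6e-05·x − 7.52e-10 = 0.
x = (−Kb + √(Kb² + 4·Kb·C₀))/2 = 2.06 × 10^-5 M
pOH = −log(2.06 × 10^-5) = 4.69; pH = 14.00 − 4.69 = 9.31

pH = 9.31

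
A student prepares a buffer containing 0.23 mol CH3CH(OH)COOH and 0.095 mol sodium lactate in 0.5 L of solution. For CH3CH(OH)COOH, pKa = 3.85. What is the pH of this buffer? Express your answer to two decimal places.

Using pH = pKa + log([base]/[acid]) with [base]/[acid] = 0.095/0.23:
pH = 3.85 + (-0.384) = 3.47

pH = 3.47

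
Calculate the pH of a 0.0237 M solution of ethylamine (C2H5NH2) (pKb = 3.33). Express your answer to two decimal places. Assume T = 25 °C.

pH = 11.49

C2H5NH2 + H2O ⇌ C2H5NH3+ + OH-
Kb = 10^(−3.33) = 4.68 × 10^-4
Kb = [OH-]²/(0.0237 − [OH-]) = 4.68 × 10^-4
The 5% rule fails; solving [OH-]² + Kb·[OH-] − Kb·C₀ = 0 exactly:
[OH-] = (−Kb + √(Kb² + 4·Kb·C₀))/2 = 3.10 × 10^-3 M
pOH = −log(3.10 × 10^-3) = 2.51; pH = 14.00 − 2.51 = 11.49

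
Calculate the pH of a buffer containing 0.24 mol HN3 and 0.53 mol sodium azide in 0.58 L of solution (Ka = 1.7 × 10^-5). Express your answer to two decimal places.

pKa = −log(1.7 × 10^-5) = 4.770
pH = pKa + log([A⁻]/[HA]) = 4.770 + log(0.53/0.24)
pH = 4.770 + (+0.344) = 5.11

pH = 5.11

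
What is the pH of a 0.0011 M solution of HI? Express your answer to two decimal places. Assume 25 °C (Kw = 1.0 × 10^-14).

pH = 2.96

HI is a strong acid and dissociates completely, so [H+] = 0.0011 M.
pH = -log(0.0011) = 2.96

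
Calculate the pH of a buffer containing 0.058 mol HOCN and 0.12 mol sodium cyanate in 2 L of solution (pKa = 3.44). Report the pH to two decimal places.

pH = 3.76

pH = pKa + log([A⁻]/[HA]) = 3.44 + log(0.12/0.058)
pH = 3.44 + (+0.316) = 3.76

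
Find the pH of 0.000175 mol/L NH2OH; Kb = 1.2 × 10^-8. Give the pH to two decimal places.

pH = 8.16

NH2OH + H2O ⇌ NH3OH+ + OH-
Kb = [OH-]²/(0.000175 − [OH-]) = 1.2 × 10^-8
Neglecting [OH-] in the denominator: [OH-] = √(1.2 × 10^-8 × 0.000175) = 1.45 × 10^-6 M
Check: 0.83% ionized — well under 5%, approximation valid.
pOH = −log(1.45 × 10^-6) = 5.84; pH = 14.00 − 5.84 = 8.16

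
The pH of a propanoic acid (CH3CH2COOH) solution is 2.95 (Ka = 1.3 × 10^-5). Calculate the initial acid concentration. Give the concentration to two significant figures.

[H+] = 10^(-2.95) = 1.12 × 10^-3 M = x
Ka = x²/(C₀ − x) ⇒ C₀ = x + x²/Ka
C₀ = 1.12 × 10^-3 + (1.12 × 10^-3)²/(1.3 × 10^-5) = 9.76 × 10^-2 M

C₀ = 9.8 × 10^-2 M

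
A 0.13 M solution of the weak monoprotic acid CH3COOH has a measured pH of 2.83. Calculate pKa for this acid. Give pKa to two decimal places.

[H+] = 10^(-2.83) = 1.48 × 10^-3 M
At equilibrium [HA] = 0.13 − 1.48 × 10^-3 = 1.29 × 10^-1 M
Ka = [H+][A-]/[HA] = (1.48 × 10^-3)² / 1.29 × 10^-1 = 1.70 × 10^-5
pKa = -log(1.70 × 10^-5) = 4.77

pKa = 4.77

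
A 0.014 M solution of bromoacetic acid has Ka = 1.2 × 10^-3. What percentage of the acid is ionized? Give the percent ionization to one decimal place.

25.3%

BrCH2COOH ⇌ BrCH2COO- + H+; let x = [H+] at equilibrium.
Ka = x²/(C₀ − x); solving the quadratic gives x = 3.54 × 10^-3 M.
% ionization = x/C₀ × 100% = 3.54 × 10^-3/0.014 × 100% = 25.3%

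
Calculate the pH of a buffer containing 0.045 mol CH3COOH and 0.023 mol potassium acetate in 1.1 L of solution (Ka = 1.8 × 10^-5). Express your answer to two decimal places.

pKa = −log(1.8 × 10^-5) = 4.745
Using pH = pKa + log([base]/[acid]) with [base]/[acid] = 0.023/0.045:
pH = 4.745 + (-0.291) = 4.45

pH = 4.45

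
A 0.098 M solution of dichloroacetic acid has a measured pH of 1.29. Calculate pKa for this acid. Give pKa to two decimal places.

[H+] = 10^(-1.29) = 5.13 × 10^-2 M
At equilibrium [HA] = 0.098 − 5.13 × 10^-2 = 4.67 × 10^-2 M
Ka = [H+][A-]/[HA] = (5.13 × 10^-2)² / 4.67 × 10^-2 = 5.64 × 10^-2
pKa = -log(5.64 × 10^-2) = 1.25

pKa = 1.25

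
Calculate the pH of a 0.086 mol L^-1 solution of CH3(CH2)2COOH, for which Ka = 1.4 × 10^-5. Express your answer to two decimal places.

pH = 2.96

CH3(CH2)2COOH ⇌ CH3(CH2)2COO- + H+
From the ICE table, Ka = x²/(0.086 − x) = 1.4 × 10^-5.
Assume x ≪ 0.086: x ≈ √(1.4 × 10^-5 × 0.086) = 1.10 × 10^-3 M
Check: 1.3% ionized — well under 5%, approximation valid.
pH = −log[H+] = −log(1.10 × 10^-3) = 2.96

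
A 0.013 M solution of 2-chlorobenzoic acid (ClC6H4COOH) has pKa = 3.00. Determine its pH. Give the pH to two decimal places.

pH = 2.50

ClC6H4COOH ⇌ ClC6H4COO- + H+
Ka = 10^(−3.00) = 1.00 × 10^-3
Ka = x²/(0.013 − x) = 1.00 × 10^-3
Here C₀/Ka ≈ 13, so the small-x approximation fails. Use the quadratic:
x = (−Ka + √(Ka² + 4·Ka·C₀))/2 = 3.14 × 10^-3 M
pH = −log(3.14 × 10^-3) = 2.50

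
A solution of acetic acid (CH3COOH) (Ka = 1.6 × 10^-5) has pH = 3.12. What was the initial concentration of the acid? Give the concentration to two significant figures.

[H+] = 10^(-3.12) = 7.59 × 10^-4 M = x
Ka = x²/(C₀ − x) ⇒ C₀ = x + x²/Ka
C₀ = 7.59 × 10^-4 + (7.59 × 10^-4)²/(1.6 × 10^-5) = 3.68 × 10^-2 M

C₀ = 3.7 × 10^-2 M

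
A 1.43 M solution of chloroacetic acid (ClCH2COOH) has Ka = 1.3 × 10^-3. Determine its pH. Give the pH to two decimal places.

pH = 1.37

ClCH2COOH ⇌ ClCH2COO- + H+
From the ICE table, Ka = [H+]²/(1.43 − [H+]) = 1.3 × 10^-3.
Since Ka ≪ C₀, [H+] ≈ √(Ka·C₀) = 4.31 × 10^-2 M.
Check: 3% ionized — well under 5%, approximation valid.
pH = −log[H+] = −log(4.31 × 10^-2) = 1.37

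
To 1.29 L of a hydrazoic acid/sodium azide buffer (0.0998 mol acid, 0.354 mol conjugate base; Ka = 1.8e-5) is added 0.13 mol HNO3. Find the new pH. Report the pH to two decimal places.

pH = 4.73

After neutralization: n(HN3) = 0.23 mol, n(N3-) = 0.224 mol.
pKa = −log(1.8 × 10^-5) = 4.745
pH = pKa + log(n_N3-/n_HN3) = 4.745 + log(0.224/0.23) = 4.745 + (-0.011)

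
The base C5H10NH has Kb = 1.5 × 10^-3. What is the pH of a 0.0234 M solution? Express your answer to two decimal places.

C5H10NH + H2O ⇌ C5H10NH2+ + OH-
Let x = [OH-] at equilibrium. Kb = x²/(0.0234 − x).
Here C₀/Kb ≈ 15.6, so the small-x approximation fails. Use the quadratic:
x = [−0.0015 + √(0.0015² + 0.00014)]/2 = 5.22 × 10^-3 M
pOH = −log(5.22 × 10^-3) = 2.28; pH = 14.00 − 2.28 = 11.72

pH = 11.72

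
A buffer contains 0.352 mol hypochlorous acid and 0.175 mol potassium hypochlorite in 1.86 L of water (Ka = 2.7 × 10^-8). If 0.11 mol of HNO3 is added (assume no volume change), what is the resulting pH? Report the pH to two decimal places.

After neutralization: n(HOCl) = 0.462 mol, n(OCl-) = 0.065 mol.
pKa = −log(2.7 × 10^-8) = 7.569
pH = pKa + log([A⁻]/[HA]) = 7.569 + log(0.065/0.462) = 7.569 -0.852

pH = 6.72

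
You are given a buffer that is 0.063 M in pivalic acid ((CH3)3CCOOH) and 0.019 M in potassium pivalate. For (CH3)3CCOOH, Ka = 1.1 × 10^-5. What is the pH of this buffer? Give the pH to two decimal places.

pKa = −log(1.1 × 10^-5) = 4.959
pH = pKa + log([A⁻]/[HA]) = 4.959 + log(0.019/0.063)
pH = 4.959 + (-0.521) = 4.44

pH = 4.44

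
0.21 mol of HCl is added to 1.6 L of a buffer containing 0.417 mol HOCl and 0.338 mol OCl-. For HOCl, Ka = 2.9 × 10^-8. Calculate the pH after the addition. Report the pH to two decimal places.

After neutralization: n(HOCl) = 0.627 mol, n(OCl-) = 0.128 mol.
pKa = −log(2.9 × 10^-8) = 7.538
pH = pKa + log([A⁻]/[HA]) = 7.538 + log(0.128/0.627) = 7.538 -0.690

pH = 6.85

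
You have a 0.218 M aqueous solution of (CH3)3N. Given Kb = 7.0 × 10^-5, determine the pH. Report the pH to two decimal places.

(CH3)3N + H2O ⇌ (CH3)3NH+ + OH-
Kb = x²/(0.218 − x) = 7.0 × 10^-5
Since Kb ≪ C₀, x ≈ √(Kb·C₀) = 3.91 × 10^-3 M.
Check: 1.8% ionized — well under 5%, approximation valid.
pOH = −log(3.91 × 10^-3) = 2.41; pH = 14.00 − 2.41 = 11.59

pH = 11.59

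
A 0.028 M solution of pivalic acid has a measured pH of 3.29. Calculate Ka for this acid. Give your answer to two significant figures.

Ka = 9.6 × 10^-6

[H+] = 10^(-3.29) = 5.13 × 10^-4 M
At equilibrium [HA] = 0.028 − 5.13 × 10^-4 = 2.75 × 10^-2 M
Ka = [H+][A-]/[HA] = (5.13 × 10^-4)² / 2.75 × 10^-2 = 9.6 × 10^-6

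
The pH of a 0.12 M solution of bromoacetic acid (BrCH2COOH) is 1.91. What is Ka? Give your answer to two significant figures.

[H+] = 10^(-1.91) = 1.23 × 10^-2 M
At equilibrium [HA] = 0.12 − 1.23 × 10^-2 = 1.08 × 10^-1 M
Ka = [H+][A-]/[HA] = (1.23 × 10^-2)² / 1.08 × 10^-1 = 1.4 × 10^-3

Ka = 1.4 × 10^-3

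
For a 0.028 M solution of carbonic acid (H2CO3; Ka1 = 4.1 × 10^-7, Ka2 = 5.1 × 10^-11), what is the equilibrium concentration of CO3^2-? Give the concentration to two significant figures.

5.1 × 10^-11 M

First ionization gives [H+] ≈ [HCO3-] = 1.07 × 10^-4 M.
Second step: Ka2 = [H+][CO3^2-]/[HCO3-] ≈ [CO3^2-] (since [H+] ≈ [HCO3-]).
So [CO3^2-] ≈ Ka2.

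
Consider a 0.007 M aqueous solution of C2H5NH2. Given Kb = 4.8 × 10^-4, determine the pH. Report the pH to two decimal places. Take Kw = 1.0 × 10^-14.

C2H5NH2 + H2O ⇌ C2H5NH3+ + OH-
From the ICE table, Kb = [OH-]²/(0.007 − [OH-]) = 4.8 × 10^-4.
[OH-] is not negligible relative to C₀; solve [OH-]² + 0.00048·[OH-] − 3.36e-06 = 0.
[OH-] = (−Kb + √(Kb² + 4·Kb·C₀))/2 = 1.61 × 10^-3 M
pOH = −log(1.61 × 10^-3) = 2.79; pH = 14.00 − 2.79 = 11.21

pH = 11.21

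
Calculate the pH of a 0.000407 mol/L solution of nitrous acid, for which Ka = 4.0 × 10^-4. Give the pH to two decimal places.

pH = 3.60

HNO2 ⇌ NO2- + H+
Ka = [H+]²/(0.000407 − [H+]) = 4.0 × 10^-4
[H+] is not negligible relative to C₀; solve [H+]² + 0.0004·[H+] − 1.63e-07 = 0.
[H+] = (−Ka + √(Ka² + 4·Ka·C₀))/2 = 2.50 × 10^-4 M
pH = −log(2.50 × 10^-4) = 3.60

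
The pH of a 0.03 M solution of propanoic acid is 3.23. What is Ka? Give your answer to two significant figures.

[H+] = 10^(-3.23) = 5.89 × 10^-4 M
At equilibrium [HA] = 0.03 − 5.89 × 10^-4 = 2.94 × 10^-2 M
Ka = [H+][A-]/[HA] = (5.89 × 10^-4)² / 2.94 × 10^-2 = 1.2 × 10^-5

Ka = 1.2 × 10^-5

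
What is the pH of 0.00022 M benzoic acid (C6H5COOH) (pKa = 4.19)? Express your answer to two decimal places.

C6H5COOH ⇌ C6H5COO- + H+
Ka = 10^(−4.19) = 6.46 × 10^-5
Ka = x²/(0.00022 − x) = 6.46 × 10^-5
The 5% rule fails; solving x² + Ka·x − Ka·C₀ = 0 exactly:
x = [−6.46e-05 + √(6.46e-05² + 5.68e-08)]/2 = 9.12 × 10^-5 M
pH = −log(9.12 × 10^-5) = 4.04

pH = 4.04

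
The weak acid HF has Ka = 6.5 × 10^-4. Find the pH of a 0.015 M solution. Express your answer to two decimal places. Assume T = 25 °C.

pH = 2.55

HF ⇌ F- + H+
From the ICE table, Ka = [H+]²/(0.015 − [H+]) = 6.5 × 10^-4.
Here C₀/Ka ≈ 23.1, so the small-[H+] approximation fails. Use the quadratic:
[H+] = [−0.00065 + √(0.00065² + 3.9e-05)]/2 = 2.81 × 10^-3 M
pH = −log(2.81 × 10^-3) = 2.55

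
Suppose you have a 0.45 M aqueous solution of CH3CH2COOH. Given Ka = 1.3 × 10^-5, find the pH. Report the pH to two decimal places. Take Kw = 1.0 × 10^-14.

CH3CH2COOH ⇌ CH3CH2COO- + H+
From the ICE table, Ka = x²/(0.45 − x) = 1.3 × 10^-5.
Assume x ≪ 0.45: x ≈ √(1.3 × 10^-5 × 0.45) = 2.42 × 10^-3 M
Check: 0.54% ionized — well under 5%, approximation valid.
pH = −log[H+] = −log(2.42 × 10^-3) = 2.62

pH = 2.62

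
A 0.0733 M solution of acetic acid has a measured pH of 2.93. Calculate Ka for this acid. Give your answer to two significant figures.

[H+] = 10^(-2.93) = 1.17 × 10^-3 M
At equilibrium [HA] = 0.0733 − 1.17 × 10^-3 = 7.21 × 10^-2 M
Ka = [H+][A-]/[HA] = (1.17 × 10^-3)² / 7.21 × 10^-2 = 1.9 × 10^-5

Ka = 1.9 × 10^-5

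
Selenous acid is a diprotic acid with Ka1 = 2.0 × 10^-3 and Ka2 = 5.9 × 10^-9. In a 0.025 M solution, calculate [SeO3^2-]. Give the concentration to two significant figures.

First ionization gives [H+] ≈ [HSeO3-] = 6.14 × 10^-3 M.
Second step: Ka2 = [H+][SeO3^2-]/[HSeO3-] ≈ [SeO3^2-] (since [H+] ≈ [HSeO3-]).
So [SeO3^2-] ≈ Ka2.

5.9 × 10^-9 M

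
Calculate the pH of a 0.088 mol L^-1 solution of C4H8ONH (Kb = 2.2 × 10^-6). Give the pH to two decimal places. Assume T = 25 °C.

C4H8ONH + H2O ⇌ C4H8ONH2+ + OH-
Kb = x²/(0.088 − x) = 2.2 × 10^-6
Assume x ≪ 0.088: x ≈ √(2.2 × 10^-6 × 0.088) = 4.40 × 10^-4 M
pOH = −log(4.40 × 10^-4) = 3.36; pH = 14.00 − 3.36 = 10.64

pH = 10.64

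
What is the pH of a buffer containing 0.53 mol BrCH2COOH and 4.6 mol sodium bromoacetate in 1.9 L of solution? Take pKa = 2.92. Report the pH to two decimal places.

pH = 3.86

pH = pKa + log([A⁻]/[HA]) = 2.92 + log(4.6/0.53)
pH = 2.92 + (+0.938) = 3.86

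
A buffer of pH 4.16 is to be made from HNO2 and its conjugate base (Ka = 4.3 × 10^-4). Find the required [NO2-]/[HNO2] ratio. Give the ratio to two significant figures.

ratio = 6.2

pKa = -log(4.3 × 10^-4) = 3.367
pH = pKa + log(r) ⇒ log(r) = 4.16 − 3.367 = +0.793
r = [NO2-]/[HNO2] = 10^(+0.793) = 6.21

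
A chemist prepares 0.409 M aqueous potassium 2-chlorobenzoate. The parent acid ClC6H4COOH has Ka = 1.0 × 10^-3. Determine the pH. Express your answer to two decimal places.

pH = 8.31

ClC6H4COO- is the conjugate base of the weak acid ClC6H4COOH.
Kb = Kw/Ka = 1.0×10^-14 / 1.0 × 10^-3 = 1.00 × 10^-11
Let x = [OH-] at equilibrium. Kb = x²/(0.409 − x).
Assume x ≪ 0.409: x ≈ √(1.00 × 10^-11 × 0.409) = 2.02 × 10^-6 M
(x/C₀ = 0.00049% < 5%, so the approximation holds.)
pOH = −log(2.02 × 10^-6) = 5.69; pH = 14.00 − 5.69 = 8.31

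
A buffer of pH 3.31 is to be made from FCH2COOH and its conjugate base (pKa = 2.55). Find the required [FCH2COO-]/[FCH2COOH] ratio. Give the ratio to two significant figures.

pH = pKa + log(r) ⇒ log(r) = 3.31 − 2.55 = +0.76
r = [FCH2COO-]/[FCH2COOH] = 10^(+0.76) = 5.75

ratio = 5.8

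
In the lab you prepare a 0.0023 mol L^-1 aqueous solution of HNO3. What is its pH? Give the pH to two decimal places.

HNO3 is a strong acid and dissociates completely, so [H+] = 0.0023 M.
pH = -log(0.0023) = 2.64

pH = 2.64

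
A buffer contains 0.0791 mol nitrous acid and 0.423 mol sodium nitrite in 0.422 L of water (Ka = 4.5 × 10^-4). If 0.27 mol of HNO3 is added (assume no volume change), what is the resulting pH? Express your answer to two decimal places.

pH = 2.99

After neutralization: n(HNO2) = 0.349 mol, n(NO2-) = 0.153 mol.
pKa = −log(4.5 × 10^-4) = 3.347
pH = pKa + log([A⁻]/[HA]) = 3.347 + log(0.153/0.349) = 3.347 -0.358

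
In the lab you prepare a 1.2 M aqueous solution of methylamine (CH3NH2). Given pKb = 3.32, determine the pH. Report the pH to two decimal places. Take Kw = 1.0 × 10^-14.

CH3NH2 + H2O ⇌ CH3NH3+ + OH-
Kb = 10^(−3.32) = 4.79 × 10^-4
Kb = x²/(1.2 − x) = 4.79 × 10^-4
Assume x ≪ 1.2: x ≈ √(4.79 × 10^-4 × 1.2) = 2.40 × 10^-2 M
pOH = −log(2.40 × 10^-2) = 1.62; pH = 14.00 − 1.62 = 12.38

pH = 12.38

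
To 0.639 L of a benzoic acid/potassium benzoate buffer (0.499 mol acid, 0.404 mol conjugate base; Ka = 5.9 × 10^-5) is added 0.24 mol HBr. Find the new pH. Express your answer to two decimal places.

After neutralization: n(C6H5COOH) = 0.739 mol, n(C6H5COO-) = 0.164 mol.
pKa = −log(5.9 × 10^-5) = 4.229
pH = pKa + log(n_C6H5COO-/n_C6H5COOH) = 4.229 + log(0.164/0.739) = 4.229 + (-0.654)

pH = 3.58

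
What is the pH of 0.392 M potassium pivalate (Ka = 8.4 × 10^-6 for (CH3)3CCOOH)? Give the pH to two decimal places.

pH = 9.33

(CH3)3CCOO- is the conjugate base of the weak acid (CH3)3CCOOH.
Kb = Kw/Ka = 1.0×10^-14 / 8.4 × 10^-6 = 1.19 × 10^-9
Let x = [OH-] at equilibrium. Kb = x²/(0.392 − x).
Assume x ≪ 0.392: x ≈ √(1.19 × 10^-9 × 0.392) = 2.16 × 10^-5 M
(x/C₀ = 0.0055% < 5%, so the approximation holds.)
pOH = −log(2.16 × 10^-5) = 4.67; pH = 14.00 − 4.67 = 9.33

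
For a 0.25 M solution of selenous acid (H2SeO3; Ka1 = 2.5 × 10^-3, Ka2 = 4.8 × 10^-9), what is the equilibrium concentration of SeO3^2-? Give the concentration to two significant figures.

First ionization gives [H+] ≈ [HSeO3-] = 2.38 × 10^-2 M.
Second step: Ka2 = [H+][SeO3^2-]/[HSeO3-] ≈ [SeO3^2-] (since [H+] ≈ [HSeO3-]).
So [SeO3^2-] ≈ Ka2.

4.8 × 10^-9 M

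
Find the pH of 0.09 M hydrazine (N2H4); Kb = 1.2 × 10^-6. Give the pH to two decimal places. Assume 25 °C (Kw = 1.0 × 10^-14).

N2H4 + H2O ⇌ N2H5+ + OH-
Kb = [OH-]²/(0.09 − [OH-]) = 1.2 × 10^-6
Neglecting [OH-] in the denominator: [OH-] = √(1.2 × 10^-6 × 0.09) = 3.29 × 10^-4 M
pOH = −log(3.29 × 10^-4) = 3.48; pH = 14.00 − 3.48 = 10.52

pH = 10.52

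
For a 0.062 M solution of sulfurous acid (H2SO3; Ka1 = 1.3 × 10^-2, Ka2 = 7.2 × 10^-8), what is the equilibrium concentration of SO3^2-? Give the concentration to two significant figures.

7.2 × 10^-8 M

First ionization gives [H+] ≈ [HSO3-] = 2.26 × 10^-2 M.
Second step: Ka2 = [H+][SO3^2-]/[HSO3-] ≈ [SO3^2-] (since [H+] ≈ [HSO3-]).
So [SO3^2-] ≈ Ka2.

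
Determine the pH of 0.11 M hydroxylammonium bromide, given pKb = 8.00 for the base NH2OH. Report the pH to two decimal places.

pH = 3.48

NH3OH+ is the conjugate acid of the weak base NH2OH.
Kb = 10^(−8.00) = 1.00 × 10^-8
Ka = Kw/Kb = 1.0×10^-14 / 1.00 × 10^-8 = 1.00 × 10^-6
Ka = [H+]²/(0.11 − [H+]) = 1.00 × 10^-6
Since Ka ≪ C₀, [H+] ≈ √(Ka·C₀) = 3.32 × 10^-4 M.
Check: 0.3% ionized — well under 5%, approximation valid.
pH = −log[H+] = −log(3.32 × 10^-4) = 3.48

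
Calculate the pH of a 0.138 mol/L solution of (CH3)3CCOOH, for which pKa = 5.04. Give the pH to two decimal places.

(CH3)3CCOOH ⇌ (CH3)3CCOO- + H+
Ka = 10^(−5.04) = 9.12 × 10^-6
From the ICE table, Ka = x²/(0.138 − x) = 9.12 × 10^-6.
Neglecting x in the denominator: x = √(9.12 × 10^-6 × 0.138) = 1.12 × 10^-3 M
(x/C₀ = 0.81% < 5%, so the approximation holds.)
pH = −log[H+] = −log(1.12 × 10^-3) = 2.95

pH = 2.95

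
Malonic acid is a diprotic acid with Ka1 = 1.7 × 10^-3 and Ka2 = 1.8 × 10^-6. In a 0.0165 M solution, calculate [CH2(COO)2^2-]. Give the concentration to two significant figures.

1.8 × 10^-6 M

First ionization gives [H+] ≈ [CH2(COOH)COO-] = 4.51 × 10^-3 M.
Second step: Ka2 = [H+][CH2(COO)2^2-]/[CH2(COOH)COO-] ≈ [CH2(COO)2^2-] (since [H+] ≈ [CH2(COOH)COO-]).
So [CH2(COO)2^2-] ≈ Ka2.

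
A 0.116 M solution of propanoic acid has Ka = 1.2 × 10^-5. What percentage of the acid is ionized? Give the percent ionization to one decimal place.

CH3CH2COOH ⇌ CH3CH2COO- + H+; let x = [H+] at equilibrium.
x ≈ √(Ka·C₀) = √(1.2 × 10^-5 × 0.116) = 1.18 × 10^-3 M
% ionization = x/C₀ × 100% = 1.18 × 10^-3/0.116 × 100% = 1.0%

1.0%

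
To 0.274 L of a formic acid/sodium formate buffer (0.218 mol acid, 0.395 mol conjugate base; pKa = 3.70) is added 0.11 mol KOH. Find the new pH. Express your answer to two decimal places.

OH- converts HCOOH to HCOO-: HCOOH → 0.108 mol, HCOO- → 0.505 mol.
Henderson–Hasselbalch with mole ratio 0.505/0.108: pH = 3.70 + (+0.670)

pH = 4.37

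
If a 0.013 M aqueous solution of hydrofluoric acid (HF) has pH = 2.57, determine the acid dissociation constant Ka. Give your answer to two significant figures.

[H+] = 10^(-2.57) = 2.69 × 10^-3 M
At equilibrium [HA] = 0.013 − 2.69 × 10^-3 = 1.03 × 10^-2 M
Ka = [H+][A-]/[HA] = (2.69 × 10^-3)² / 1.03 × 10^-2 = 7.0 × 10^-4

Ka = 7.0 × 10^-4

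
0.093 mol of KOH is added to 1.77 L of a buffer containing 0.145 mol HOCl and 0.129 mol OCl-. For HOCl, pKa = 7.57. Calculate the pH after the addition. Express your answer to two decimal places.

pH = 8.20

OH- converts HOCl to OCl-: HOCl → 0.052 mol, OCl- → 0.222 mol.
pH = pKa + log(n_OCl-/n_HOCl) = 7.57 + log(0.222/0.052) = 7.57 + (+0.630)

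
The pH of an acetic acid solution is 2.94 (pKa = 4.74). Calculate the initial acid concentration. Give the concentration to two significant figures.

C₀ = 7.4 × 10^-2 M

[H+] = 10^(-2.94) = 1.15 × 10^-3 M = x
Ka = 10^(−4.74) = 1.82 × 10^-5
Ka = x²/(C₀ − x) ⇒ C₀ = x + x²/Ka
C₀ = 1.15 × 10^-3 + (1.15 × 10^-3)²/(1.82 × 10^-5) = 7.38 × 10^-2 M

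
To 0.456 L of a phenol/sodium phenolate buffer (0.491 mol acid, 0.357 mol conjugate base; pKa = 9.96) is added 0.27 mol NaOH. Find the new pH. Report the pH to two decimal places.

pH = 10.41

After neutralization: n(C6H5OH) = 0.221 mol, n(C6H5O-) = 0.627 mol.
Henderson–Hasselbalch with mole ratio 0.627/0.221: pH = 9.96 + (+0.453)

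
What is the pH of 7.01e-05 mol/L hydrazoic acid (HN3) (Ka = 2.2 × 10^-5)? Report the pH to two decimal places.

HN3 ⇌ N3- + H+
From the ICE table, Ka = [H+]²/(7.01e-05 − [H+]) = 2.2 × 10^-5.
[H+] is not negligible relative to C₀; solve [H+]² + 2.2e-05·[H+] − 1.54e-09 = 0.
[H+] = (−Ka + √(Ka² + 4·Ka·C₀))/2 = 2.98 × 10^-5 M
pH = −log(2.98 × 10^-5) = 4.53

pH = 4.53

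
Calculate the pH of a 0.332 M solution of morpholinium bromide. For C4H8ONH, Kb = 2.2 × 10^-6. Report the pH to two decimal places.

C4H8ONH2+ is the conjugate acid of the weak base C4H8ONH.
Ka = Kw/Kb = 1.0×10^-14 / 2.2 × 10^-6 = 4.55 × 10^-9
From the ICE table, Ka = x²/(0.332 − x) = 4.55 × 10^-9.
Assume x ≪ 0.332: x ≈ √(4.55 × 10^-9 × 0.332) = 3.89 × 10^-5 M
pH = −log(3.89 × 10^-5) = 4.41

pH = 4.41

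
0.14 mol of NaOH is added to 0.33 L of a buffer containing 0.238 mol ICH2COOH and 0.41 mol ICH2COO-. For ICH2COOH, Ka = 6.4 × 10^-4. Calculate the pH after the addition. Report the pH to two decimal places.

pH = 3.94

OH- converts ICH2COOH to ICH2COO-: ICH2COOH → 0.098 mol, ICH2COO- → 0.55 mol.
pKa = −log(6.4 × 10^-4) = 3.194
pH = pKa + log(n_ICH2COO-/n_ICH2COOH) = 3.194 + log(0.55/0.098) = 3.194 + (+0.749)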